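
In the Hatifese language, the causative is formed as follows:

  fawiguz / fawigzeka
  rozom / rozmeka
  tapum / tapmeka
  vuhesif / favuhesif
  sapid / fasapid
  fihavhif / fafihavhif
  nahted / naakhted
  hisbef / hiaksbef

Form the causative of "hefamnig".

fahefamnig

sapid and nahted both end in -d yet inflect differently (fasapid, naakhted), so the final letter is not what conditions the rule; the last vowel is.
"hefamnig" has last vowel 'i'. The stems whose last vowel is 'i' (vuhesif → favuhesif, sapid → fasapid, fihavhif → fafihavhif) add the prefix fa-.
The other patterns: stems whose last vowel is 'o' or 'u' delete the last vowel and add -eka; stems whose last vowel is 'e' insert -ak- after the first vowel.
So hefamnig → fahefamnig.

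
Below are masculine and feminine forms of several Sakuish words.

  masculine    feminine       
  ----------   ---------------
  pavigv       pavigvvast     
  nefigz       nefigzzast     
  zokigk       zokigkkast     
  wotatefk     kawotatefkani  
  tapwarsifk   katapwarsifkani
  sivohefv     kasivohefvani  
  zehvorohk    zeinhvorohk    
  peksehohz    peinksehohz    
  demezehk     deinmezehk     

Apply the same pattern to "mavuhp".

mainvuhp

"mavuhp" has second-to-last letter 'h'. The stems whose second-to-last letter is 'h' (zehvorohk → zeinhvorohk, peksehohz → peinksehohz, demezehk → deinmezehk) insert -in- after the first vowel.
The other patterns: stems whose second-to-last letter is 'g' double the final consonant and add -ast; stems whose second-to-last letter is 'f' add ka- … -ani around the stem.
So mavuhp → mainvuhp.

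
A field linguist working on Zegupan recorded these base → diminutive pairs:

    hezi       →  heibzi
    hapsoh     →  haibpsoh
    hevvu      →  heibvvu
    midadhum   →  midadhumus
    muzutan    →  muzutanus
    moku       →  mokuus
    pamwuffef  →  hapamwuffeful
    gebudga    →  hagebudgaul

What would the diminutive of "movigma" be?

movigmaus

hevvu and moku both end in -u yet inflect differently (heibvvu, mokuus), so the final letter is not what conditions the rule; the first letter is.
"movigma" begins with m-. The stems beginning with m- (midadhum → midadhumus, muzutan → muzutanus, moku → mokuus) add -us.
The other patterns: stems beginning with h- insert -ib- after the first vowel; stems beginning with g- or p- add ha- … -ul around the stem.
So movigma → movigmaus.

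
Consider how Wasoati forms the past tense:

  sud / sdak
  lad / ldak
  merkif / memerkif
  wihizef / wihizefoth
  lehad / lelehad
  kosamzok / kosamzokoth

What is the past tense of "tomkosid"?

tomkosidoth

lad and lehad both end in -d yet inflect differently (ldak, lelehad), so the final letter is not what conditions the rule; the number of vowels is.
"tomkosid" has 3 vowels. The stems with 3 vowels (kosamzok → kosamzokoth, wihizef → wihizefoth) add -oth.
The other patterns: stems with 1 vowel delete the last vowel and add -ak; stems with 2 vowels repeat the first consonant+vowel as a prefix.
So tomkosid → tomkosidoth.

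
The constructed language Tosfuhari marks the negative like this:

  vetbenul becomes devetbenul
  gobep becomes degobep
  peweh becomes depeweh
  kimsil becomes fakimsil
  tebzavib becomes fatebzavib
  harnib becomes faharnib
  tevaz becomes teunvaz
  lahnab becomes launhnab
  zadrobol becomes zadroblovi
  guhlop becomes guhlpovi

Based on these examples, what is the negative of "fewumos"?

"fewumos" has last vowel 'o'. The stems whose last vowel is 'o' (zadrobol → zadroblovi, guhlop → guhlpovi) delete the last vowel and add -ovi.
So fewumos → fewumsovi.

fewumsovi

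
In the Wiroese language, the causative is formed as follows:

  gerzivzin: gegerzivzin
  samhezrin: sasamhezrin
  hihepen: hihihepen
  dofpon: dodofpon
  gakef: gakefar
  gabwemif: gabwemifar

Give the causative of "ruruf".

rurufar

hihepen and gakef both have last vowel 'e' yet inflect differently (hihihepen, gakefar), so the last vowel is not what conditions the rule; the final letter is.
"ruruf" ends in -f. The stems ending in -f (gakef → gakefar, gabwemif → gabwemifar) add -ar.
So ruruf → rurufar.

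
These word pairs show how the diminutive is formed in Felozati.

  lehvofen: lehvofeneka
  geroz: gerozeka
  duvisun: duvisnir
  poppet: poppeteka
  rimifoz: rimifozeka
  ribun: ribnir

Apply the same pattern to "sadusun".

duvisun and lehvofen both end in -n yet inflect differently (duvisnir, lehvofeneka), so the final letter is not what conditions the rule; the last vowel is.
"sadusun" has last vowel 'u'. The stems whose last vowel is 'u' (duvisun → duvisnir, ribun → ribnir) delete the last vowel and add -ir.
The other pattern: stems whose last vowel is 'e' or 'o' add -eka.
So sadusun → sadusnir.

sadusnir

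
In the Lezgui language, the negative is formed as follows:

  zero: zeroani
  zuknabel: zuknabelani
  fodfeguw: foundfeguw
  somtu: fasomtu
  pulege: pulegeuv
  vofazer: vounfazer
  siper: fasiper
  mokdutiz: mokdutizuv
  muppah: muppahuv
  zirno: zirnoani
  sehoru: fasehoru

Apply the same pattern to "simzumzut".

fasimzumzut

siper and vofazer both end in -r yet inflect differently (fasiper, vounfazer), so the final letter is not what conditions the rule; the first letter is.
"simzumzut" begins with s-. The stems beginning with s- (somtu → fasomtu, sehoru → fasehoru, siper → fasiper) add the prefix fa-.
So simzumzut → fasimzumzut.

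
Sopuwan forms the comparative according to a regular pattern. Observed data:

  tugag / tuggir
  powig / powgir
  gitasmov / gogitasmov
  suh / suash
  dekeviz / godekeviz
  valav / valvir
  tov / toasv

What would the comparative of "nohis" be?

"nohis" has 2 vowels. The stems with 2 vowels (tugag → tuggir, powig → powgir, valav → valvir) delete the last vowel and add -ir.
The other patterns: stems with 1 vowel insert -as- after the first vowel; stems with 3 vowels add the prefix go-.
So nohis → nohsir.

nohsir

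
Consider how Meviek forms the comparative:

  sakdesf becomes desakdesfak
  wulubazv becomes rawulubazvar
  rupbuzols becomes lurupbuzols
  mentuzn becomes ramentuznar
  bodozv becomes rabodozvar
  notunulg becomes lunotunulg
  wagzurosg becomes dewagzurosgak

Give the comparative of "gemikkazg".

wagzurosg and notunulg both end in -g yet inflect differently (dewagzurosgak, lunotunulg), so the final letter is not what conditions the rule; the second-to-last letter is.
"gemikkazg" has second-to-last letter 'z'. The stems whose second-to-last letter is 'z' (bodozv → rabodozvar, mentuzn → ramentuznar, wulubazv → rawulubazvar) add ra- … -ar around the stem.
So gemikkazg → ragemikkazgar.

ragemikkazgar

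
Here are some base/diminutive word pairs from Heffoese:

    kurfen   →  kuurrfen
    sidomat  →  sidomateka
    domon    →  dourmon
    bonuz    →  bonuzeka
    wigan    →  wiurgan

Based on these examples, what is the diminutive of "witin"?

wiurtin

wigan and sidomat both have last vowel 'a' yet inflect differently (wiurgan, sidomateka), so the last vowel is not what conditions the rule; the final letter is.
"witin" ends in -n. The stems ending in -n (wigan → wiurgan, domon → dourmon, kurfen → kuurrfen) insert -ur- after the first vowel.
The other pattern: stems ending in -t or -z add -eka.
So witin → wiurtin.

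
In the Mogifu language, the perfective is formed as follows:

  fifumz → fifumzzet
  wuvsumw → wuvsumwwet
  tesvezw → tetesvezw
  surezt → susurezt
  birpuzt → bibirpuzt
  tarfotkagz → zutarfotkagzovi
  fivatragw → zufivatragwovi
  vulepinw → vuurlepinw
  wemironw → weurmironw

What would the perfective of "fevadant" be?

feurvadant

wuvsumw and tesvezw both end in -w yet inflect differently (wuvsumwwet, tetesvezw), so the final letter is not what conditions the rule; the second-to-last letter is.
"fevadant" has second-to-last letter 'n'. The stems whose second-to-last letter is 'n' (vulepinw → vuurlepinw, wemironw → weurmironw) insert -ur- after the first vowel.
The other patterns: stems whose second-to-last letter is 'm' double the final consonant and add -et; stems whose second-to-last letter is 'z' repeat the first consonant+vowel as a prefix; stems whose second-to-last letter is 'g' add zu- … -ovi around the stem.
So fevadant → feurvadant.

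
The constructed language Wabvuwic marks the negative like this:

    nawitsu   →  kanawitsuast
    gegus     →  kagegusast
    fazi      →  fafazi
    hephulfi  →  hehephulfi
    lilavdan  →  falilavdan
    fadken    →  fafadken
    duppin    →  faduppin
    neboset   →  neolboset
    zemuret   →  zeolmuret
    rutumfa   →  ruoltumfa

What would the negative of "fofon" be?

fafofon

hephulfi and duppin both have last vowel 'i' yet inflect differently (hehephulfi, faduppin), so the last vowel is not what conditions the rule; the final letter is.
"fofon" ends in -n. The stems ending in -n (lilavdan → falilavdan, fadken → fafadken, duppin → faduppin) add the prefix fa-.
So fofon → fafofon.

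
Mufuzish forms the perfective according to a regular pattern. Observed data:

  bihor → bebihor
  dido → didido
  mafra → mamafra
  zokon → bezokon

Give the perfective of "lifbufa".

"lifbufa" ends in a vowel. The stems ending in a vowel (mafra → mamafra, dido → didido) repeat the first consonant+vowel as a prefix.
So lifbufa → lilifbufa.

lilifbufa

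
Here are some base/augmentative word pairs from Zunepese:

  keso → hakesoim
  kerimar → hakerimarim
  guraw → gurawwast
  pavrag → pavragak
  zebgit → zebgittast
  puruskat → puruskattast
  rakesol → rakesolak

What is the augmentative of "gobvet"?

gobvettast

pavrag and puruskat both have last vowel 'a' yet inflect differently (pavragak, puruskattast), so the last vowel is not what conditions the rule; the final letter is.
"gobvet" ends in -t. The stems ending in -t (zebgit → zebgittast, puruskat → puruskattast) double the final consonant and add -ast.
The other patterns: stems ending in -g or -l add -ak; stems ending in -o or -r add ha- … -im around the stem.
So gobvet → gobvettast.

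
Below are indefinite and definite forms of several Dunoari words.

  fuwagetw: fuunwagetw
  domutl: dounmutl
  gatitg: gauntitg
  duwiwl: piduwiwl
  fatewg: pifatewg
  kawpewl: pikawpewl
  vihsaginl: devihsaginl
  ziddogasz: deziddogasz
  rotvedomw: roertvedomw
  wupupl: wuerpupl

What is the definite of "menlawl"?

"menlawl" has second-to-last letter 'w'. The stems whose second-to-last letter is 'w' (duwiwl → piduwiwl, fatewg → pifatewg, kawpewl → pikawpewl) add the prefix pi-.
The other patterns: stems whose second-to-last letter is 't' insert -un- after the first vowel; stems whose second-to-last letter is 'n' or 's' add the prefix de-; stems whose second-to-last letter is 'm' or 'p' insert -er- after the first vowel.
So menlawl → pimenlawl.

pimenlawl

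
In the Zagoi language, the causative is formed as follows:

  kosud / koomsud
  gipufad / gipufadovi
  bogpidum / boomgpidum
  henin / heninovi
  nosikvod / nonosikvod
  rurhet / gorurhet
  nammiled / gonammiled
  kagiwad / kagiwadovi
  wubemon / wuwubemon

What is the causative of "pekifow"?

kagiwad and nosikvod both end in -d yet inflect differently (kagiwadovi, nonosikvod), so the final letter is not what conditions the rule; the last vowel is.
"pekifow" has last vowel 'o'. The stems whose last vowel is 'o' (nosikvod → nonosikvod, wubemon → wuwubemon) repeat the first consonant+vowel as a prefix.
So pekifow → pepekifow.

pepekifow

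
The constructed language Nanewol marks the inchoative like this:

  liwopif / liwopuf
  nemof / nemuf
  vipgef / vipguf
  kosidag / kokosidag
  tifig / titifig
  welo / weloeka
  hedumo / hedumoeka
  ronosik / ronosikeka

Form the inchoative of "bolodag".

bobolodag

liwopif and tifig both have last vowel 'i' yet inflect differently (liwopuf, titifig), so the last vowel is not what conditions the rule; the final letter is.
"bolodag" ends in -g. The stems ending in -g (kosidag → kokosidag, tifig → titifig) repeat the first consonant+vowel as a prefix.
The other patterns: stems ending in -f change the last vowel to 'u'; stems ending in -k or -o add -eka.
So bolodag → bobolodag.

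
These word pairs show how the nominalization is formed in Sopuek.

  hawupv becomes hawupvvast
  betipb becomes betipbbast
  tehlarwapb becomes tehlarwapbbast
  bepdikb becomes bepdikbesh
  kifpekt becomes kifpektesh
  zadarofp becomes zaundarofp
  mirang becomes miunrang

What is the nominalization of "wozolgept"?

wozolgepttast

betipb and bepdikb both end in -b yet inflect differently (betipbbast, bepdikbesh), so the final letter is not what conditions the rule; the second-to-last letter is.
"wozolgept" has second-to-last letter 'p'. The stems whose second-to-last letter is 'p' (hawupv → hawupvvast, betipb → betipbbast, tehlarwapb → tehlarwapbbast) double the final consonant and add -ast.
The other patterns: stems whose second-to-last letter is 'k' add -esh; stems whose second-to-last letter is 'f' or 'n' insert -un- after the first vowel.
So wozolgept → wozolgepttast.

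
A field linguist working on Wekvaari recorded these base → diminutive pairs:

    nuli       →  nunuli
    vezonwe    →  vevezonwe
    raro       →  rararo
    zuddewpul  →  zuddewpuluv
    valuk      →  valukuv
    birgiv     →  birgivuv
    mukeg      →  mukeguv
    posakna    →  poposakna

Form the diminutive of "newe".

nenewe

vezonwe and mukeg both have last vowel 'e' yet inflect differently (vevezonwe, mukeguv), so the last vowel is not what conditions the rule; whether the stem ends in a vowel or a consonant is.
"newe" ends in a vowel. The stems ending in a vowel (raro → rararo, posakna → poposakna, nuli → nunuli) repeat the first consonant+vowel as a prefix.
The other pattern: stems ending in a consonant add -uv.
So newe → nenewe.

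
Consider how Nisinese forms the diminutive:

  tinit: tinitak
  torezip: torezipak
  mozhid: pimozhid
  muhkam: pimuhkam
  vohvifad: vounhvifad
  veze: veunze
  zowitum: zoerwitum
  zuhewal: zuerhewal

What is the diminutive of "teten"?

"teten" begins with t-. The stems beginning with t- (tinit → tinitak, torezip → torezipak) add -ak.
The other patterns: stems beginning with m- add the prefix pi-; stems beginning with v- insert -un- after the first vowel; stems beginning with z- insert -er- after the first vowel.
So teten → tetenak.

tetenak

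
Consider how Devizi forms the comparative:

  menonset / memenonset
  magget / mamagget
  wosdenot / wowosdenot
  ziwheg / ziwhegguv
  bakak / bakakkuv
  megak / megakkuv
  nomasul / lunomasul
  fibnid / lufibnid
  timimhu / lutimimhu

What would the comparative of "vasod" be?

luvasod

menonset and ziwheg both have last vowel 'e' yet inflect differently (memenonset, ziwhegguv), so the last vowel is not what conditions the rule; the final letter is.
"vasod" ends in -d. The one such stem in the data (fibnid → lufibnid) adds the prefix lu-, so the same rule applies.
So vasod → luvasod.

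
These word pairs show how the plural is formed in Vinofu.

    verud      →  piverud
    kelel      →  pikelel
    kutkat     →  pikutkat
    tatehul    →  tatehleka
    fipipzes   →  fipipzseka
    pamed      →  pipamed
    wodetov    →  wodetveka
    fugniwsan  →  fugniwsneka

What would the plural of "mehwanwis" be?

mehwanwseka

"mehwanwis" has 3 vowels. The stems with 3 vowels (wodetov → wodetveka, fipipzes → fipipzseka, fugniwsan → fugniwsneka) delete the last vowel and add -eka.
The other pattern: stems with 2 vowels add the prefix pi-.
So mehwanwis → mehwanwseka.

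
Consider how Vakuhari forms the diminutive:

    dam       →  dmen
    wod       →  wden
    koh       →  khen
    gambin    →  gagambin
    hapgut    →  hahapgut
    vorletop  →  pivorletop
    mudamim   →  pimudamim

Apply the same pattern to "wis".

dam and mudamim both end in -m yet inflect differently (dmen, pimudamim), so the final letter is not what conditions the rule; the number of vowels is.
"wis" has 1 vowel. The stems with 1 vowel (dam → dmen, wod → wden, koh → khen) delete the last vowel and add -en.
So wis → wsen.

wsen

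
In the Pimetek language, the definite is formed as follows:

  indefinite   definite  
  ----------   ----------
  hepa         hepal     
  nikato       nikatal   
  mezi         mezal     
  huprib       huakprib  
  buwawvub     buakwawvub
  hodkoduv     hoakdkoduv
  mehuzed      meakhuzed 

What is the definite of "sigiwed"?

siakgiwed

"sigiwed" ends in a consonant. The stems ending in a consonant (huprib → huakprib, buwawvub → buakwawvub, hodkoduv → hoakdkoduv) insert -ak- after the first vowel.
The other pattern: stems ending in a vowel drop the final letter and add -al.
So sigiwed → siakgiwed.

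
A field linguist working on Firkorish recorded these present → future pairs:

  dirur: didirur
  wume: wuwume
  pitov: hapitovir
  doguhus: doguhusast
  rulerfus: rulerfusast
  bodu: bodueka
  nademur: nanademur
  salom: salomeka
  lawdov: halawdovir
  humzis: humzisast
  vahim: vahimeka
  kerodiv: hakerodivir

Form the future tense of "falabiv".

"falabiv" ends in -v. The stems ending in -v (kerodiv → hakerodivir, lawdov → halawdovir, pitov → hapitovir) add ha- … -ir around the stem.
The other patterns: stems ending in -s add -ast; stems ending in -e or -r repeat the first consonant+vowel as a prefix; stems ending in -m or -u add -eka.
So falabiv → hafalabivir.

hafalabivir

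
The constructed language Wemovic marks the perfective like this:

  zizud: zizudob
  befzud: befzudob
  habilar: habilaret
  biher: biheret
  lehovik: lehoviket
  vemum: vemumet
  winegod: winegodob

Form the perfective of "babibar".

zizud and vemum both have last vowel 'u' yet inflect differently (zizudob, vemumet), so the last vowel is not what conditions the rule; the final letter is.
"babibar" ends in -r. The stems ending in -r (biher → biheret, habilar → habilaret) add -et.
So babibar → babibaret.

babibaret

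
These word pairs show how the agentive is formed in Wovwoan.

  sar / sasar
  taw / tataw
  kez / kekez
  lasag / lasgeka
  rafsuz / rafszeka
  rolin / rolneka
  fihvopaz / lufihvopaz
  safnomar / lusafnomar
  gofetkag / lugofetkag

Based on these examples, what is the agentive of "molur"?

molreka

kez and rafsuz both end in -z yet inflect differently (kekez, rafszeka), so the final letter is not what conditions the rule; the number of vowels is.
"molur" has 2 vowels. The stems with 2 vowels (lasag → lasgeka, rafsuz → rafszeka, rolin → rolneka) delete the last vowel and add -eka.
The other patterns: stems with 1 vowel repeat the first consonant+vowel as a prefix; stems with 3 vowels add the prefix lu-.
So molur → molreka.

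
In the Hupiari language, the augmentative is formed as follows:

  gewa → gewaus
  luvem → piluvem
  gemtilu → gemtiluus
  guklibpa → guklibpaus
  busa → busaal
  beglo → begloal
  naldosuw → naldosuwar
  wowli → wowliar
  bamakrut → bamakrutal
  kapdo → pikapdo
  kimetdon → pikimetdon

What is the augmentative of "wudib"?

gewa and busa both end in -a yet inflect differently (gewaus, busaal), so the final letter is not what conditions the rule; the first letter is.
"wudib" begins with w-. The one such stem in the data (wowli → wowliar) adds -ar, so the same rule applies.
The other patterns: stems beginning with g- add -us; stems beginning with k- or l- add the prefix pi-; stems beginning with b- add -al.
So wudib → wudibar.

wudibar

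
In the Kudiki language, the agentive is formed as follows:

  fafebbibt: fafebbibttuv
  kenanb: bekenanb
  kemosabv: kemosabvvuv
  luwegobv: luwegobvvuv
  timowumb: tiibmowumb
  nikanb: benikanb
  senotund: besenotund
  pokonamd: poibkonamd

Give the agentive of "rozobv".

kenanb and timowumb both end in -b yet inflect differently (bekenanb, tiibmowumb), so the final letter is not what conditions the rule; the second-to-last letter is.
"rozobv" has second-to-last letter 'b'. The stems whose second-to-last letter is 'b' (kemosabv → kemosabvvuv, luwegobv → luwegobvvuv, fafebbibt → fafebbibttuv) double the final consonant and add -uv.
The other patterns: stems whose second-to-last letter is 'n' add the prefix be-; stems whose second-to-last letter is 'm' insert -ib- after the first vowel.
So rozobv → rozobvvuv.

rozobvvuv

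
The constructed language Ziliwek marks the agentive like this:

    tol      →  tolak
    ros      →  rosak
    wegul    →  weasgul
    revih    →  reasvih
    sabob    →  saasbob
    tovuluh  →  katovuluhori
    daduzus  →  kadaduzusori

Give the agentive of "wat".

"wat" has 1 vowel. The stems with 1 vowel (tol → tolak, ros → rosak) add -ak.
So wat → watak.

watak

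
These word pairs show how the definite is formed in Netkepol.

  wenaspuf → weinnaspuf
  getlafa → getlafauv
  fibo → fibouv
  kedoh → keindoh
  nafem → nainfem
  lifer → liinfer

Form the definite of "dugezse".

dugezseuv

kedoh and fibo both have last vowel 'o' yet inflect differently (keindoh, fibouv), so the last vowel is not what conditions the rule; whether the stem ends in a vowel or a consonant is.
"dugezse" ends in a vowel. The stems ending in a vowel (getlafa → getlafauv, fibo → fibouv) add -uv.
The other pattern: stems ending in a consonant insert -in- after the first vowel.
So dugezse → dugezseuv.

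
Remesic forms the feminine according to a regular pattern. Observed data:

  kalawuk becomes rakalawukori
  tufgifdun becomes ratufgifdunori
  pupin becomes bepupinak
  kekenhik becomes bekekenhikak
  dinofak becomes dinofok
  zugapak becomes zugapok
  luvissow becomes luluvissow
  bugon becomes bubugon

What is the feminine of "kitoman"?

tufgifdun and pupin both end in -n yet inflect differently (ratufgifdunori, bepupinak), so the final letter is not what conditions the rule; the last vowel is.
"kitoman" has last vowel 'a'. The stems whose last vowel is 'a' (dinofak → dinofok, zugapak → zugapok) change the last vowel to 'o'.
The other patterns: stems whose last vowel is 'u' add ra- … -ori around the stem; stems whose last vowel is 'i' add be- … -ak around the stem; stems whose last vowel is 'o' repeat the first consonant+vowel as a prefix.
So kitoman → kitomon.

kitomon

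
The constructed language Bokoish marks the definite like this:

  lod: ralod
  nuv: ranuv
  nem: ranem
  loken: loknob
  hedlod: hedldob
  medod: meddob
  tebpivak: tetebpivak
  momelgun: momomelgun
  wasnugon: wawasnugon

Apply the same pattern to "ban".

raban

lod and hedlod both end in -d yet inflect differently (ralod, hedldob), so the final letter is not what conditions the rule; the number of vowels is.
"ban" has 1 vowel. The stems with 1 vowel (lod → ralod, nuv → ranuv, nem → ranem) add the prefix ra-.
So ban → raban.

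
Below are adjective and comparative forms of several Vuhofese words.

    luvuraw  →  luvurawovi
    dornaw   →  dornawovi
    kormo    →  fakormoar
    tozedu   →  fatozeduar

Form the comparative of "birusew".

birusewovi

dornaw and kormo both have 2 vowels yet inflect differently (dornawovi, fakormoar), so the number of vowels is not what conditions the rule; whether the stem ends in a vowel or a consonant is.
"birusew" ends in a consonant. The stems ending in a consonant (luvuraw → luvurawovi, dornaw → dornawovi) add -ovi.
So birusew → birusewovi.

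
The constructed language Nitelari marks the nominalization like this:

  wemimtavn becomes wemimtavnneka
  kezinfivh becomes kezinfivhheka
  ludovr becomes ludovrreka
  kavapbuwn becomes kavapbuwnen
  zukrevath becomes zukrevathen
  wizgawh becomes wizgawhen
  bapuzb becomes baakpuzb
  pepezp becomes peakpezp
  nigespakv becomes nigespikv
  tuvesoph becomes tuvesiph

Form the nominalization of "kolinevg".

kolinevggeka

"kolinevg" has second-to-last letter 'v'. The stems whose second-to-last letter is 'v' (wemimtavn → wemimtavnneka, kezinfivh → kezinfivhheka, ludovr → ludovrreka) double the final consonant and add -eka.
So kolinevg → kolinevggeka.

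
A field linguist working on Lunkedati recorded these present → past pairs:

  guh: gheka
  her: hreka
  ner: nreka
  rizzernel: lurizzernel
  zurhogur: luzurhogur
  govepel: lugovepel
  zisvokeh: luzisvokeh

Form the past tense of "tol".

tleka

her and zurhogur both end in -r yet inflect differently (hreka, luzurhogur), so the final letter is not what conditions the rule; the number of vowels is.
"tol" has 1 vowel. The stems with 1 vowel (guh → gheka, her → hreka, ner → nreka) delete the last vowel and add -eka.
So tol → tleka.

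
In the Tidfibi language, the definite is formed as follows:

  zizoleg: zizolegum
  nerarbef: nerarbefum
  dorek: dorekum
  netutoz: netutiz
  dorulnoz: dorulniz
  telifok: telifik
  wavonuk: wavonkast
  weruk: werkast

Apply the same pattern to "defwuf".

defwfast

dorek and telifok both end in -k yet inflect differently (dorekum, telifik), so the final letter is not what conditions the rule; the last vowel is.
"defwuf" has last vowel 'u'. The stems whose last vowel is 'u' (wavonuk → wavonkast, weruk → werkast) delete the last vowel and add -ast.
So defwuf → defwfast.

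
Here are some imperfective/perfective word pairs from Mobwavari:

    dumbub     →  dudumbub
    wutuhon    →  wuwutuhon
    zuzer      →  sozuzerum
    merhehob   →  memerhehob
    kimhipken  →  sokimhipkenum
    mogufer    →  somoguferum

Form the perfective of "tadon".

tatadon

kimhipken and wutuhon both end in -n yet inflect differently (sokimhipkenum, wuwutuhon), so the final letter is not what conditions the rule; the last vowel is.
"tadon" has last vowel 'o'. The stems whose last vowel is 'o' (wutuhon → wuwutuhon, merhehob → memerhehob) repeat the first consonant+vowel as a prefix.
So tadon → tatadon.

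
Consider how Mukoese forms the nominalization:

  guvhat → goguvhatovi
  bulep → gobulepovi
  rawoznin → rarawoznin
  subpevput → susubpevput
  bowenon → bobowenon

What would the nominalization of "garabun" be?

guvhat and subpevput both end in -t yet inflect differently (goguvhatovi, susubpevput), so the final letter is not what conditions the rule; the number of vowels is.
"garabun" has 3 vowels. The stems with 3 vowels (rawoznin → rarawoznin, subpevput → susubpevput, bowenon → bobowenon) repeat the first consonant+vowel as a prefix.
So garabun → gagarabun.

gagarabun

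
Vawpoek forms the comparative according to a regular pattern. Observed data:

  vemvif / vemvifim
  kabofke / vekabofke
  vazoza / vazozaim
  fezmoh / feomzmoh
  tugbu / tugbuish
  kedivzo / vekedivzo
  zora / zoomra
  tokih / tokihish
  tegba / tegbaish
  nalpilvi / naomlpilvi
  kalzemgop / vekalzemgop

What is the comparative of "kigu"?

vekigu

"kigu" begins with k-. The stems beginning with k- (kedivzo → vekedivzo, kalzemgop → vekalzemgop, kabofke → vekabofke) add the prefix ve-.
The other patterns: stems beginning with t- add -ish; stems beginning with v- add -im; stems beginning with f-, n- or z- insert -om- after the first vowel.
So kigu → vekigu.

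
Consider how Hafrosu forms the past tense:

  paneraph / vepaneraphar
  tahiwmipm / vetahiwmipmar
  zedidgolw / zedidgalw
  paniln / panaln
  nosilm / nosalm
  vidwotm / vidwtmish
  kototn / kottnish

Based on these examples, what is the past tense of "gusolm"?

gusalm

tahiwmipm and nosilm both end in -m yet inflect differently (vetahiwmipmar, nosalm), so the final letter is not what conditions the rule; the second-to-last letter is.
"gusolm" has second-to-last letter 'l'. The stems whose second-to-last letter is 'l' (zedidgolw → zedidgalw, paniln → panaln, nosilm → nosalm) change the last vowel to 'a'.
So gusolm → gusalm.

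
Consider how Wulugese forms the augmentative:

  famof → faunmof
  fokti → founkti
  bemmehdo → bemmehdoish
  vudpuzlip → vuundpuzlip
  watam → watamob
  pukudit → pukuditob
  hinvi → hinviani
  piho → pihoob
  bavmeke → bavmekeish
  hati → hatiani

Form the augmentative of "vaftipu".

piho and bemmehdo both end in -o yet inflect differently (pihoob, bemmehdoish), so the final letter is not what conditions the rule; the first letter is.
"vaftipu" begins with v-. The one such stem in the data (vudpuzlip → vuundpuzlip) inserts -un- after the first vowel (as do fokti, famof), so the same rule applies.
The other patterns: stems beginning with h- add -ani; stems beginning with p- or w- add -ob; stems beginning with b- add -ish.
So vaftipu → vaunftipu.

vaunftipu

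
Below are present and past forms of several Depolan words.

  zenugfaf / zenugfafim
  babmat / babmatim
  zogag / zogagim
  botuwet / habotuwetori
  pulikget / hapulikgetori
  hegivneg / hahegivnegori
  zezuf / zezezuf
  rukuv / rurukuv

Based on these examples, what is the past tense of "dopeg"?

hadopegori

babmat and botuwet both end in -t yet inflect differently (babmatim, habotuwetori), so the final letter is not what conditions the rule; the last vowel is.
"dopeg" has last vowel 'e'. The stems whose last vowel is 'e' (botuwet → habotuwetori, pulikget → hapulikgetori, hegivneg → hahegivnegori) add ha- … -ori around the stem.
So dopeg → hadopegori.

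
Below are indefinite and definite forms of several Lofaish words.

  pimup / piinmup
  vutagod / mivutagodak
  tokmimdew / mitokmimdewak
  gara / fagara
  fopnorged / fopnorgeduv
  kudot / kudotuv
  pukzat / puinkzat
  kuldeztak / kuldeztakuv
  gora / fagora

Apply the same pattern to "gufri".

kudot and pukzat both end in -t yet inflect differently (kudotuv, puinkzat), so the final letter is not what conditions the rule; the first letter is.
"gufri" begins with g-. The stems beginning with g- (gara → fagara, gora → fagora) add the prefix fa-.
So gufri → fagufri.

fagufri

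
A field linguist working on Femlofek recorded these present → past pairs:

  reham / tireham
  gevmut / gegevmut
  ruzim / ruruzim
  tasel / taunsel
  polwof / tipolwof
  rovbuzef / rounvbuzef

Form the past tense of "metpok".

reham and ruzim both end in -m yet inflect differently (tireham, ruruzim), so the final letter is not what conditions the rule; the last vowel is.
"metpok" has last vowel 'o'. The one such stem in the data (polwof → tipolwof) adds the prefix ti-, so the same rule applies.
So metpok → timetpok.

timetpok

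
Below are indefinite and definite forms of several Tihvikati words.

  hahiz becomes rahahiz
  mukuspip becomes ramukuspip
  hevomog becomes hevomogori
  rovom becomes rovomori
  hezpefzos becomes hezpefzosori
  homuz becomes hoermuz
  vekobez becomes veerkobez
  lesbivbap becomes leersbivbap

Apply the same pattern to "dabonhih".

radabonhih

"dabonhih" has last vowel 'i'. The stems whose last vowel is 'i' (hahiz → rahahiz, mukuspip → ramukuspip) add the prefix ra-.
The other patterns: stems whose last vowel is 'o' add -ori; stems whose last vowel is 'a', 'e' or 'u' insert -er- after the first vowel.
So dabonhih → radabonhih.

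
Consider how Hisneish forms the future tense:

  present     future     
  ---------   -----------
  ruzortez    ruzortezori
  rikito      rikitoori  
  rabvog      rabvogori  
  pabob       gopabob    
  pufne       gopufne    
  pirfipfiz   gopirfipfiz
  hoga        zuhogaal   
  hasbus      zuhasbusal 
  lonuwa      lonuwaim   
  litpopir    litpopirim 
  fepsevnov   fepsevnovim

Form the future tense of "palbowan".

gopalbowan

ruzortez and pirfipfiz both end in -z yet inflect differently (ruzortezori, gopirfipfiz), so the final letter is not what conditions the rule; the first letter is.
"palbowan" begins with p-. The stems beginning with p- (pabob → gopabob, pufne → gopufne, pirfipfiz → gopirfipfiz) add the prefix go-.
The other patterns: stems beginning with r- add -ori; stems beginning with h- add zu- … -al around the stem; stems beginning with f- or l- add -im.
So palbowan → gopalbowan.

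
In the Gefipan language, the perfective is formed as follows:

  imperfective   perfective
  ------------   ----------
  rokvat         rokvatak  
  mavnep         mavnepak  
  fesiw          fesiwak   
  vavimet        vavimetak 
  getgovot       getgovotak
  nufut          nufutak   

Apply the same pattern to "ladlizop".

Every pair shown (rokvat → rokvatak, mavnep → mavnepak, fesiw → fesiwak, …) follows the same rule: add -ak.
So ladlizop → ladlizopak.

ladlizopak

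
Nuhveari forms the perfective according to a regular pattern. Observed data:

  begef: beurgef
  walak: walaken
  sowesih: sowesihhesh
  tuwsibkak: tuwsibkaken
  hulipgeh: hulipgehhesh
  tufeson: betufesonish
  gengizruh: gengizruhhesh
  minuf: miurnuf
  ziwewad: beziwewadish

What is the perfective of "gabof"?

gengizruh and minuf both have last vowel 'u' yet inflect differently (gengizruhhesh, miurnuf), so the last vowel is not what conditions the rule; the final letter is.
"gabof" ends in -f. The stems ending in -f (minuf → miurnuf, begef → beurgef) insert -ur- after the first vowel.
The other patterns: stems ending in -k add -en; stems ending in -h double the final consonant and add -esh; stems ending in -d or -n add be- … -ish around the stem.
So gabof → gaurbof.

gaurbof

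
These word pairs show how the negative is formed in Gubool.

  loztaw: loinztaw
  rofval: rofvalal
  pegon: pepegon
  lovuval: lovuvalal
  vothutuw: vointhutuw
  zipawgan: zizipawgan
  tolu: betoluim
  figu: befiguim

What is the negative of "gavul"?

lovuval and loztaw both have last vowel 'a' yet inflect differently (lovuvalal, loinztaw), so the last vowel is not what conditions the rule; the final letter is.
"gavul" ends in -l. The stems ending in -l (lovuval → lovuvalal, rofval → rofvalal) add -al.
So gavul → gavulal.

gavulal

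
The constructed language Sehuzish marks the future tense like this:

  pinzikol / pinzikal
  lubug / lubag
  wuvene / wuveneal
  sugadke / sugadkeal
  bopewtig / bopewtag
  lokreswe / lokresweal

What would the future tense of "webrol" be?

webral

lokreswe and lubug both begin with l- yet inflect differently (lokresweal, lubag), so the first letter is not what conditions the rule; the final letter is.
"webrol" ends in -l. The one such stem in the data (pinzikol → pinzikal) changes the last vowel to 'a' (as do bopewtig, lubug), so the same rule applies.
The other pattern: stems ending in -e add -al.
So webrol → webral.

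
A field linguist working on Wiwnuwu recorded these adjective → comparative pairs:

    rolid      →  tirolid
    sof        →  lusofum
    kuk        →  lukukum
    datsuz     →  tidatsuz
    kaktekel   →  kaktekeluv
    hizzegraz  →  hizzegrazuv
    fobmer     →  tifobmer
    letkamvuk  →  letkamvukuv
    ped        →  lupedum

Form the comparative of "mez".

"mez" has 1 vowel. The stems with 1 vowel (ped → lupedum, kuk → lukukum, sof → lusofum) add lu- … -um around the stem.
The other patterns: stems with 2 vowels add the prefix ti-; stems with 3 vowels add -uv.
So mez → lumezum.

lumezum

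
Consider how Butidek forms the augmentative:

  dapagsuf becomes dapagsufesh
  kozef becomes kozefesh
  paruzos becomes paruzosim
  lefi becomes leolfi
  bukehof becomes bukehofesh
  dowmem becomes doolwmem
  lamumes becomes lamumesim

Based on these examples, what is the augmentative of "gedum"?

geoldum

kozef and lamumes both have last vowel 'e' yet inflect differently (kozefesh, lamumesim), so the last vowel is not what conditions the rule; the final letter is.
"gedum" ends in -m. The one such stem in the data (dowmem → doolwmem) inserts -ol- after the first vowel (as does lefi), so the same rule applies.
So gedum → geoldum.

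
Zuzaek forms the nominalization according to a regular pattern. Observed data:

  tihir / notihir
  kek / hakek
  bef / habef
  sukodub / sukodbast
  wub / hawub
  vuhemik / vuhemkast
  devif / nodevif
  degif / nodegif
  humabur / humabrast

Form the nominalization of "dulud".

"dulud" has 2 vowels. The stems with 2 vowels (tihir → notihir, degif → nodegif, devif → nodevif) add the prefix no-.
The other patterns: stems with 1 vowel add the prefix ha-; stems with 3 vowels delete the last vowel and add -ast.
So dulud → nodulud.

nodulud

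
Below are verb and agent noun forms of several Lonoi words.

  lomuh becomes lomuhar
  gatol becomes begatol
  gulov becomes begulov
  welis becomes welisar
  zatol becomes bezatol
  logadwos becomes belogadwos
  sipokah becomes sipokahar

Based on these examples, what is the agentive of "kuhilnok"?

bekuhilnok

logadwos and welis both end in -s yet inflect differently (belogadwos, welisar), so the final letter is not what conditions the rule; the last vowel is.
"kuhilnok" has last vowel 'o'. The stems whose last vowel is 'o' (zatol → bezatol, gatol → begatol, gulov → begulov) add the prefix be-.
The other pattern: stems whose last vowel is 'a', 'i' or 'u' add -ar.
So kuhilnok → bekuhilnok.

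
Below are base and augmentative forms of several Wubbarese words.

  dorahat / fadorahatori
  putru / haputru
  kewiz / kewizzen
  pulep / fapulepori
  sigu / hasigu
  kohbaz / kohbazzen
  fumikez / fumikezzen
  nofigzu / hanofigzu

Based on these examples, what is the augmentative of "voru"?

"voru" ends in -u. The stems ending in -u (putru → haputru, sigu → hasigu, nofigzu → hanofigzu) add the prefix ha-.
So voru → havoru.

havoru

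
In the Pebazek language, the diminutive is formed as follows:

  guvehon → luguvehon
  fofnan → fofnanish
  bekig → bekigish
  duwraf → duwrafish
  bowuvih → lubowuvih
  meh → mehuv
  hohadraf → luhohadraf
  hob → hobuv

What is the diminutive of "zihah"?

zihahish

duwraf and hohadraf both end in -f yet inflect differently (duwrafish, luhohadraf), so the final letter is not what conditions the rule; the number of vowels is.
"zihah" has 2 vowels. The stems with 2 vowels (bekig → bekigish, fofnan → fofnanish, duwraf → duwrafish) add -ish.
So zihah → zihahish.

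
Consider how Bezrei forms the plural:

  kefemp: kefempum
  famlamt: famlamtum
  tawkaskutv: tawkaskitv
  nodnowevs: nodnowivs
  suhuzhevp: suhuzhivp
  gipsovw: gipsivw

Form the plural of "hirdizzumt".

hirdizzumtum

kefemp and suhuzhevp both end in -p yet inflect differently (kefempum, suhuzhivp), so the final letter is not what conditions the rule; the second-to-last letter is.
"hirdizzumt" has second-to-last letter 'm'. The stems whose second-to-last letter is 'm' (kefemp → kefempum, famlamt → famlamtum) add -um.
The other pattern: stems whose second-to-last letter is 't' or 'v' change the last vowel to 'i'.
So hirdizzumt → hirdizzumtum.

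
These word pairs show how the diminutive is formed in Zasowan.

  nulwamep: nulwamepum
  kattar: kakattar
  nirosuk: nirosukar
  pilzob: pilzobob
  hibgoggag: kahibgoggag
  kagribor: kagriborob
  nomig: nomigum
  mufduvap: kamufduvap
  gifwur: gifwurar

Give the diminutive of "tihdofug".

tihdofugar

nomig and hibgoggag both end in -g yet inflect differently (nomigum, kahibgoggag), so the final letter is not what conditions the rule; the last vowel is.
"tihdofug" has last vowel 'u'. The stems whose last vowel is 'u' (gifwur → gifwurar, nirosuk → nirosukar) add -ar.
The other patterns: stems whose last vowel is 'e' or 'i' add -um; stems whose last vowel is 'a' add the prefix ka-; stems whose last vowel is 'o' add -ob.
So tihdofug → tihdofugar.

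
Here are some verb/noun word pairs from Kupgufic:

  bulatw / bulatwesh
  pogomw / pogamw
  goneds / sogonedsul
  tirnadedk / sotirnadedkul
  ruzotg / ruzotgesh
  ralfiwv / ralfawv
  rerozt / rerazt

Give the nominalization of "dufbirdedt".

bulatw and pogomw both end in -w yet inflect differently (bulatwesh, pogamw), so the final letter is not what conditions the rule; the second-to-last letter is.
"dufbirdedt" has second-to-last letter 'd'. The stems whose second-to-last letter is 'd' (tirnadedk → sotirnadedkul, goneds → sogonedsul) add so- … -ul around the stem.
The other patterns: stems whose second-to-last letter is 't' add -esh; stems whose second-to-last letter is 'm', 'w' or 'z' change the last vowel to 'a'.
So dufbirdedt → sodufbirdedtul.

sodufbirdedtul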